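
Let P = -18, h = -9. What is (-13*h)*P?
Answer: -2106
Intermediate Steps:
(-13*h)*P = -13*(-9)*(-18) = 117*(-18) = -2106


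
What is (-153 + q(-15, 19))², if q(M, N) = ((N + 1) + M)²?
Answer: 16384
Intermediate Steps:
q(M, N) = (1 + M + N)² (q(M, N) = ((1 + N) + M)² = (1 + M + N)²)
(-153 + q(-15, 19))² = (-153 + (1 - 15 + 19)²)² = (-153 + 5²)² = (-153 + 25)² = (-128)² = 16384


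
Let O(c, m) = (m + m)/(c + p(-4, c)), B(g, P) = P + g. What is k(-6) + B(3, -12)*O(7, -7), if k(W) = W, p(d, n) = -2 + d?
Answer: 120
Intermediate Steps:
O(c, m) = 2*m/(-6 + c) (O(c, m) = (m + m)/(c + (-2 - 4)) = (2*m)/(c - 6) = (2*m)/(-6 + c) = 2*m/(-6 + c))
k(-6) + B(3, -12)*O(7, -7) = -6 + (-12 + 3)*(2*(-7)/(-6 + 7)) = -6 - 18*(-7)/1 = -6 - 18*(-7) = -6 - 9*(-14) = -6 + 126 = 120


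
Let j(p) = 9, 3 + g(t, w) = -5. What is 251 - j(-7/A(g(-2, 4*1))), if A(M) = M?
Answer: 242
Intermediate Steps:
g(t, w) = -8 (g(t, w) = -3 - 5 = -8)
251 - j(-7/A(g(-2, 4*1))) = 251 - 1*9 = 251 - 9 = 242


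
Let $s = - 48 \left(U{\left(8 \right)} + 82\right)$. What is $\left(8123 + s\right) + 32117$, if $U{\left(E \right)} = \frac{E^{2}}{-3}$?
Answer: $37328$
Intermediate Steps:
$U{\left(E \right)} = - \frac{E^{2}}{3}$
$s = -2912$ ($s = - 48 \left(- \frac{8^{2}}{3} + 82\right) = - 48 \left(\left(- \frac{1}{3}\right) 64 + 82\right) = - 48 \left(- \frac{64}{3} + 82\right) = \left(-48\right) \frac{182}{3} = -2912$)
$\left(8123 + s\right) + 32117 = \left(8123 - 2912\right) + 32117 = 5211 + 32117 = 37328$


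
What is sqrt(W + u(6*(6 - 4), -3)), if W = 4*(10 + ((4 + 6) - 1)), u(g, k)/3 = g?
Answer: 4*sqrt(7) ≈ 10.583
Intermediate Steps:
u(g, k) = 3*g
W = 76 (W = 4*(10 + (10 - 1)) = 4*(10 + 9) = 4*19 = 76)
sqrt(W + u(6*(6 - 4), -3)) = sqrt(76 + 3*(6*(6 - 4))) = sqrt(76 + 3*(6*2)) = sqrt(76 + 3*12) = sqrt(76 + 36) = sqrt(112) = 4*sqrt(7)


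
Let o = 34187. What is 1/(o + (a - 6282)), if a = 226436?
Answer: 1/254341 ≈ 3.9317e-6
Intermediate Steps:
1/(o + (a - 6282)) = 1/(34187 + (226436 - 6282)) = 1/(34187 + 220154) = 1/254341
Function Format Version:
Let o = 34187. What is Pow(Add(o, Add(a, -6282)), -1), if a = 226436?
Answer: Rational(1, 254341) ≈ 3.9317e-6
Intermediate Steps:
Pow(Add(o, Add(a, -6282)), -1) = Pow(Add(34187, Add(226436, -6282)), -1) = Pow(Add(34187, 220154), -1) = Pow(254341, -1) = Rational(1, 254341)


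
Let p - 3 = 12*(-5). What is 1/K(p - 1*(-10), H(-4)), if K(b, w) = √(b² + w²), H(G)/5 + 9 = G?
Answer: √6434/6434 ≈ 0.012467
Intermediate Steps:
p = -57 (p = 3 + 12*(-5) = 3 - 60 = -57)
H(G) = -45 + 5*G
1/K(p - 1*(-10), H(-4)) = 1/(√((-57 - 1*(-10))² + (-45 + 5*(-4))²)) = 1/(√((-57 + 10)² + (-45 - 20)²)) = 1/(√((-47)² + (-65)²)) = 1/(√(2209 + 4225)) = 1/(√6434) = √6434/6434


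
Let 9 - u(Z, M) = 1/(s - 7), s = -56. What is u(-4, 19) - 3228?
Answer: -202796/63 ≈ -3219.0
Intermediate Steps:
u(Z, M) = 568/63 (u(Z, M) = 9 - 1/(-56 - 7) = 9 - 1/(-63) = 9 - 1*(-1/63) = 9 + 1/63 = 568/63)
u(-4, 19) - 3228 = 568/63 - 3228 = -202796/63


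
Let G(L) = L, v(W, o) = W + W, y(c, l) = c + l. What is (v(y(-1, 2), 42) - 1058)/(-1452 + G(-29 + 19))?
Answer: 528/731 ≈ 0.72230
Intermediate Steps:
v(W, o) = 2*W
(v(y(-1, 2), 42) - 1058)/(-1452 + G(-29 + 19)) = (2*(-1 + 2) - 1058)/(-1452 + (-29 + 19)) = (2*1 - 1058)/(-1452 - 10) = (2 - 1058)/(-1462) = -1056*(-1/1462) = 528/731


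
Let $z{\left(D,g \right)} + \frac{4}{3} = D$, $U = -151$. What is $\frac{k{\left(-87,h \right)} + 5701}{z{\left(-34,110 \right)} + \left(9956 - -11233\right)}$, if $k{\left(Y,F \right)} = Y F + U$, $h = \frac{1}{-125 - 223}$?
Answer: $\frac{66603}{253844} \approx 0.26238$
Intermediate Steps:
$z{\left(D,g \right)} = - \frac{4}{3} + D$
$h = - \frac{1}{348}$ ($h = \frac{1}{-348} = - \frac{1}{348} \approx -0.0028736$)
$k{\left(Y,F \right)} = -151 + F Y$ ($k{\left(Y,F \right)} = Y F - 151 = F Y - 151 = -151 + F Y$)
$\frac{k{\left(-87,h \right)} + 5701}{z{\left(-34,110 \right)} + \left(9956 - -11233\right)} = \frac{\left(-151 - - \frac{1}{4}\right) + 5701}{\left(- \frac{4}{3} - 34\right) + \left(9956 - -11233\right)} = \frac{\left(-151 + \frac{1}{4}\right) + 5701}{- \frac{106}{3} + \left(9956 + 11233\right)} = \frac{- \frac{603}{4} + 5701}{- \frac{106}{3} + 21189} = \frac{22201}{4 \cdot \frac{63461}{3}} = \frac{22201}{4} \cdot \frac{3}{63461} = \frac{66603}{253844}$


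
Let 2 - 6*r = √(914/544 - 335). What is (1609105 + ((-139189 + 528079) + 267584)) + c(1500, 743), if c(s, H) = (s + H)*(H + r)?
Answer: 11798627/3 - 2243*I*√1541271/408 ≈ 3.9329e+6 - 6825.1*I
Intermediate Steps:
r = ⅓ - I*√1541271/408 (r = ⅓ - √(914/544 - 335)/6 = ⅓ - √(914*(1/544) - 335)/6 = ⅓ - √(457/272 - 335)/6 = ⅓ - I*√1541271/408 ≈ 0.33333 - 3.0428*I)
c(s, H) = (H + s)*(⅓ + H - I*√1541271/408) (c(s, H) = (s + H)*(H + (⅓ - I*√1541271/408)) = (H + s)*(⅓ + H - I*√1541271/408))
(1609105 + ((-139189 + 528079) + 267584)) + c(1500, 743) = (1609105 + ((-139189 + 528079) + 267584)) + (743² + 743*1500 + (1/408)*743*(136 - I*√1541271) + (1/408)*1500*(136 - I*√1541271)) = (1609105 + (388890 + 267584)) + (552049 + 1114500 + (743/3 - 743*I*√1541271/408) + (500 - 125*I*√1541271/34)) = (1609105 + 656474) + (5001890/3 - 2243*I*√1541271/408) = 2265579 + (5001890/3 - 2243*I*√1541271/408) = 11798627/3 - 2243*I*√1541271/408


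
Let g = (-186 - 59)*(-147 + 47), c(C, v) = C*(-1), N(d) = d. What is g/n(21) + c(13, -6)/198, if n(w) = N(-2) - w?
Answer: -4851299/4554 ≈ -1065.3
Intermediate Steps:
c(C, v) = -C
g = 24500 (g = -245*(-100) = 24500)
n(w) = -2 - w
g/n(21) + c(13, -6)/198 = 24500/(-2 - 1*21) - 1*13/198 = 24500/(-2 - 21) - 13*1/198 = 24500/(-23) - 13/198 = 24500*(-1/23) - 13/198 = -24500/23 - 13/198 = -4851299/4554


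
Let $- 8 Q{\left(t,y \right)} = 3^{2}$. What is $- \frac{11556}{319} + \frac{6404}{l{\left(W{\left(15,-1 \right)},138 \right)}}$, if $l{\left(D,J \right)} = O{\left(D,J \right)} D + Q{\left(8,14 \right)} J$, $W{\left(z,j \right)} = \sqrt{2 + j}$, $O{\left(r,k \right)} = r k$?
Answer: $- \frac{8968868}{22011} \approx -407.47$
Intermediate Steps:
$Q{\left(t,y \right)} = - \frac{9}{8}$ ($Q{\left(t,y \right)} = - \frac{3^{2}}{8} = \left(- \frac{1}{8}\right) 9 = - \frac{9}{8}$)
$O{\left(r,k \right)} = k r$
$l{\left(D,J \right)} = - \frac{9 J}{8} + J D^{2}$ ($l{\left(D,J \right)} = J D D - \frac{9 J}{8} = D J D - \frac{9 J}{8} = J D^{2} - \frac{9 J}{8} = - \frac{9 J}{8} + J D^{2}$)
$- \frac{11556}{319} + \frac{6404}{l{\left(W{\left(15,-1 \right)},138 \right)}} = - \frac{11556}{319} + \frac{6404}{\frac{1}{8} \cdot 138 \left(-9 + 8 \left(\sqrt{2 - 1}\right)^{2}\right)} = \left(-11556\right) \frac{1}{319} + \frac{6404}{\frac{1}{8} \cdot 138 \left(-9 + 8 \left(\sqrt{1}\right)^{2}\right)} = - \frac{11556}{319} + \frac{6404}{\frac{1}{8} \cdot 138 \left(-9 + 8 \cdot 1^{2}\right)} = - \frac{11556}{319} + \frac{6404}{\frac{1}{8} \cdot 138 \left(-9 + 8 \cdot 1\right)} = - \frac{11556}{319} + \frac{6404}{\frac{1}{8} \cdot 138 \left(-9 + 8\right)} = - \frac{11556}{319} + \frac{6404}{\frac{1}{8} \cdot 138 \left(-1\right)} = - \frac{11556}{319} + \frac{6404}{- \frac{69}{4}} = - \frac{11556}{319} + 6404 \left(- \frac{4}{69}\right) = - \frac{11556}{319} - \frac{25616}{69} = - \frac{8968868}{22011}$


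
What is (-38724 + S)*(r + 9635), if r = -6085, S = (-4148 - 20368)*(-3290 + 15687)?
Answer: -1079070694800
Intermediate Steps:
S = -303924852 (S = -24516*12397 = -303924852)
(-38724 + S)*(r + 9635) = (-38724 - 303924852)*(-6085 + 9635) = -303963576*3550 = -1079070694800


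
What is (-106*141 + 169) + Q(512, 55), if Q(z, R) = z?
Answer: -14265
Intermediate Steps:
(-106*141 + 169) + Q(512, 55) = (-106*141 + 169) + 512 = (-14946 + 169) + 512 = -14777 + 512 = -14265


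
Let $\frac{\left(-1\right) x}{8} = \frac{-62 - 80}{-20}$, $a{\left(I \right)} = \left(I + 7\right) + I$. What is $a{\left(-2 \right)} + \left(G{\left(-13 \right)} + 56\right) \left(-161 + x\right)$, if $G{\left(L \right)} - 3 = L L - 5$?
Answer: $- \frac{242832}{5} \approx -48566.0$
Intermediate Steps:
$G{\left(L \right)} = -2 + L^{2}$ ($G{\left(L \right)} = 3 + \left(L L - 5\right) = 3 + \left(L^{2} - 5\right) = 3 + \left(-5 + L^{2}\right) = -2 + L^{2}$)
$a{\left(I \right)} = 7 + 2 I$ ($a{\left(I \right)} = \left(7 + I\right) + I = 7 + 2 I$)
$x = - \frac{284}{5}$ ($x = - 8 \frac{-62 - 80}{-20} = - 8 \left(\left(-142\right) \left(- \frac{1}{20}\right)\right) = \left(-8\right) \frac{71}{10} = - \frac{284}{5} \approx -56.8$)
$a{\left(-2 \right)} + \left(G{\left(-13 \right)} + 56\right) \left(-161 + x\right) = \left(7 + 2 \left(-2\right)\right) + \left(\left(-2 + \left(-13\right)^{2}\right) + 56\right) \left(-161 - \frac{284}{5}\right) = \left(7 - 4\right) + \left(\left(-2 + 169\right) + 56\right) \left(- \frac{1089}{5}\right) = 3 + \left(167 + 56\right) \left(- \frac{1089}{5}\right) = 3 + 223 \left(- \frac{1089}{5}\right) = 3 - \frac{242847}{5} = - \frac{242832}{5}$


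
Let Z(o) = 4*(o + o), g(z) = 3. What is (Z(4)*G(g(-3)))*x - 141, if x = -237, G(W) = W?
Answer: -22893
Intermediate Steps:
Z(o) = 8*o (Z(o) = 4*(2*o) = 8*o)
(Z(4)*G(g(-3)))*x - 141 = ((8*4)*3)*(-237) - 141 = (32*3)*(-237) - 141 = 96*(-237) - 141 = -22752 - 141 = -22893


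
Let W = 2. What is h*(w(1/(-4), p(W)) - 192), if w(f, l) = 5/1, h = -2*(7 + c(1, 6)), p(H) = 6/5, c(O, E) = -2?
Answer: 1870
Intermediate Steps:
p(H) = 6/5 (p(H) = 6*(⅕) = 6/5)
h = -10 (h = -2*(7 - 2) = -2*5 = -10)
w(f, l) = 5 (w(f, l) = 5*1 = 5)
h*(w(1/(-4), p(W)) - 192) = -10*(5 - 192) = -10*(-187) = 1870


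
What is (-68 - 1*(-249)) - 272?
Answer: -91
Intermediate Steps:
(-68 - 1*(-249)) - 272 = (-68 + 249) - 272 = 181 - 272 = -91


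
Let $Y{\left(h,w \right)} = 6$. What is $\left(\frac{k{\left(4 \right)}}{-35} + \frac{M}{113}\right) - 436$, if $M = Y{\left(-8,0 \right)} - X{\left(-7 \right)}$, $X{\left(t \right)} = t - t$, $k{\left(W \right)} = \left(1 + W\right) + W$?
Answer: $- \frac{1725187}{3955} \approx -436.2$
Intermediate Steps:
$k{\left(W \right)} = 1 + 2 W$
$X{\left(t \right)} = 0$
$M = 6$ ($M = 6 - 0 = 6 + 0 = 6$)
$\left(\frac{k{\left(4 \right)}}{-35} + \frac{M}{113}\right) - 436 = \left(\frac{1 + 2 \cdot 4}{-35} + \frac{6}{113}\right) - 436 = \left(\left(1 + 8\right) \left(- \frac{1}{35}\right) + 6 \cdot \frac{1}{113}\right) - 436 = \left(9 \left(- \frac{1}{35}\right) + \frac{6}{113}\right) - 436 = \left(- \frac{9}{35} + \frac{6}{113}\right) - 436 = - \frac{807}{3955} - 436 = - \frac{1725187}{3955}$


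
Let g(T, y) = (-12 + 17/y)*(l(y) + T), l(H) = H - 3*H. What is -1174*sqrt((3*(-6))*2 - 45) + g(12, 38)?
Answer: 14048/19 - 10566*I ≈ 739.37 - 10566.0*I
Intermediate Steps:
l(H) = -2*H
g(T, y) = (-12 + 17/y)*(T - 2*y) (g(T, y) = (-12 + 17/y)*(-2*y + T) = (-12 + 17/y)*(T - 2*y))
-1174*sqrt((3*(-6))*2 - 45) + g(12, 38) = -1174*sqrt((3*(-6))*2 - 45) + (-34 - 12*12 + 24*38 + 17*12/38) = -1174*sqrt(-18*2 - 45) + (-34 - 144 + 912 + 17*12*(1/38)) = -1174*sqrt(-36 - 45) + (-34 - 144 + 912 + 102/19) = -10566*I + 14048/19 = 14048/19 - 10566*I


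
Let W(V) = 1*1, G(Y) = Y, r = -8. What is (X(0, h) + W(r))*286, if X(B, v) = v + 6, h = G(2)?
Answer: 2574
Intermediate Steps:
h = 2
X(B, v) = 6 + v
W(V) = 1
(X(0, h) + W(r))*286 = ((6 + 2) + 1)*286 = (8 + 1)*286 = 9*286 = 2574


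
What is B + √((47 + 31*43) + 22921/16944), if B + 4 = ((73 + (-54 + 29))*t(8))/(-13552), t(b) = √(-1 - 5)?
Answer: -4 + √24786573819/4236 - 3*I*√6/847 ≈ 33.167 - 0.0086759*I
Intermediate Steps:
t(b) = I*√6 (t(b) = √(-6) = I*√6)
B = -4 - 3*I*√6/847 (B = -4 + ((73 + (-54 + 29))*(I*√6))/(-13552) = -4 + ((73 - 25)*(I*√6))*(-1/13552) = -4 + (48*(I*√6))*(-1/13552) = -4 + (48*I*√6)*(-1/13552) = -4 - 3*I*√6/847 ≈ -4.0 - 0.0086759*I)
B + √((47 + 31*43) + 22921/16944) = (-4 - 3*I*√6/847) + √((47 + 31*43) + 22921/16944) = (-4 - 3*I*√6/847) + √((47 + 1333) + 22921*(1/16944)) = (-4 - 3*I*√6/847) + √(1380 + 22921/16944) = (-4 - 3*I*√6/847) + √(23405641/16944) = (-4 - 3*I*√6/847) + √24786573819/4236 = -4 + √24786573819/4236 - 3*I*√6/847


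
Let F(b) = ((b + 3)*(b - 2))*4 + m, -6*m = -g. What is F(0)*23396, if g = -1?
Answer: -1696210/3 ≈ -5.6540e+5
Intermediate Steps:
m = -⅙ (m = -(-1)*(-1)/6 = -⅙*1 = -⅙ ≈ -0.16667)
F(b) = -⅙ + 4*(-2 + b)*(3 + b) (F(b) = ((b + 3)*(b - 2))*4 - ⅙ = ((3 + b)*(-2 + b))*4 - ⅙ = ((-2 + b)*(3 + b))*4 - ⅙ = 4*(-2 + b)*(3 + b) - ⅙ = -⅙ + 4*(-2 + b)*(3 + b))
F(0)*23396 = (-145/6 + 4*0 + 4*0²)*23396 = (-145/6 + 0 + 4*0)*23396 = (-145/6 + 0 + 0)*23396 = -145/6*23396 = -1696210/3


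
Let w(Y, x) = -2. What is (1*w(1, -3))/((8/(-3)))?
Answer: ¾ ≈ 0.75000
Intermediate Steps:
(1*w(1, -3))/((8/(-3))) = (1*(-2))/((8/(-3))) = -2/(8*(-⅓)) = -2/(-8/3) = -2*(-3/8) = ¾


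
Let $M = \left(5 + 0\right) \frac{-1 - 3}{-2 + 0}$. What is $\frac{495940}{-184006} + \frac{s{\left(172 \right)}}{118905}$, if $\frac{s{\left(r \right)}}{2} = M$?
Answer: $- \frac{5896606558}{2187923343} \approx -2.6951$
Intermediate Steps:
$M = 10$ ($M = 5 \left(- \frac{4}{-2}\right) = 5 \left(\left(-4\right) \left(- \frac{1}{2}\right)\right) = 5 \cdot 2 = 10$)
$s{\left(r \right)} = 20$ ($s{\left(r \right)} = 2 \cdot 10 = 20$)
$\frac{495940}{-184006} + \frac{s{\left(172 \right)}}{118905} = \frac{495940}{-184006} + \frac{20}{118905} = 495940 \left(- \frac{1}{184006}\right) + 20 \cdot \frac{1}{118905} = - \frac{247970}{92003} + \frac{4}{23781} = - \frac{5896606558}{2187923343}$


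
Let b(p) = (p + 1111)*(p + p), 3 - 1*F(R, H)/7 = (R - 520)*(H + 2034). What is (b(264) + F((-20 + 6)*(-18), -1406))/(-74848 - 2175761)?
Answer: -1904149/2250609 ≈ -0.84606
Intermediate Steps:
F(R, H) = 21 - 7*(-520 + R)*(2034 + H) (F(R, H) = 21 - 7*(R - 520)*(H + 2034) = 21 - 7*(-520 + R)*(2034 + H))
b(p) = 2*p*(1111 + p) (b(p) = (1111 + p)*(2*p) = 2*p*(1111 + p))
(b(264) + F((-20 + 6)*(-18), -1406))/(-74848 - 2175761) = (2*264*(1111 + 264) + (7403781 - 14238*(-20 + 6)*(-18) + 3640*(-1406) - 7*(-1406)*(-20 + 6)*(-18)))/(-74848 - 2175761) = (2*264*1375 + (7403781 - (-199332)*(-18) - 5117840 - 7*(-1406)*(-14*(-18))))/(-2250609) = (726000 + (7403781 - 14238*252 - 5117840 - 7*(-1406)*252))*(-1/2250609) = (726000 + (7403781 - 3587976 - 5117840 + 2480184))*(-1/2250609) = (726000 + 1178149)*(-1/2250609) = 1904149*(-1/2250609) = -1904149/2250609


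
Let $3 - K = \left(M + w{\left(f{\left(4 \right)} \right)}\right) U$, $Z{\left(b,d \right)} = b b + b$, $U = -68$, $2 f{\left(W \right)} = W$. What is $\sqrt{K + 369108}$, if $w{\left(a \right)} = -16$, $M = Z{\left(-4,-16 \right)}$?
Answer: $\sqrt{368839} \approx 607.32$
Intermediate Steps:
$f{\left(W \right)} = \frac{W}{2}$
$Z{\left(b,d \right)} = b + b^{2}$ ($Z{\left(b,d \right)} = b^{2} + b = b + b^{2}$)
$M = 12$ ($M = - 4 \left(1 - 4\right) = \left(-4\right) \left(-3\right) = 12$)
$K = -269$ ($K = 3 - \left(12 - 16\right) \left(-68\right) = 3 - \left(-4\right) \left(-68\right) = 3 - 272 = -269$)
$\sqrt{K + 369108} = \sqrt{-269 + 369108} = \sqrt{368839}$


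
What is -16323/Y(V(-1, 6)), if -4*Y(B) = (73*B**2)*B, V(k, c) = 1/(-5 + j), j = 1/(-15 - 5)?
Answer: -16817603223/146000 ≈ -1.1519e+5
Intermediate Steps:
j = -1/20 (j = 1/(-20) = -1/20 ≈ -0.050000)
V(k, c) = -20/101 (V(k, c) = 1/(-5 - 1/20) = 1/(-101/20) = -20/101)
Y(B) = -73*B**3/4 (Y(B) = -73*B**2*B/4 = -73*B**3/4)
-16323/Y(V(-1, 6)) = -16323/((-73*(-20/101)**3/4)) = -16323/((-73/4*(-8000/1030301))) = -16323/146000/1030301 = -16323*1030301/146000 = -16817603223/146000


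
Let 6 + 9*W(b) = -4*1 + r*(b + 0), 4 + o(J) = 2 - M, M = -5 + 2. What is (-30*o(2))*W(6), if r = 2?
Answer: -20/3 ≈ -6.6667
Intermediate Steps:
M = -3
o(J) = 1 (o(J) = -4 + (2 - 1*(-3)) = -4 + (2 + 3) = -4 + 5 = 1)
W(b) = -10/9 + 2*b/9 (W(b) = -⅔ + (-4*1 + 2*(b + 0))/9 = -⅔ + (-4 + 2*b)/9 = -⅔ + (-4/9 + 2*b/9) = -10/9 + 2*b/9)
(-30*o(2))*W(6) = (-30*1)*(-10/9 + (2/9)*6) = -30*(-10/9 + 4/3) = -30*2/9 = -20/3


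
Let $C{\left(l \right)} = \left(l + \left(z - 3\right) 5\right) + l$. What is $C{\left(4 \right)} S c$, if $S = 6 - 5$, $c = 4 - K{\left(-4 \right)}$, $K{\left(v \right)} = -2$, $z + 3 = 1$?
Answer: $-102$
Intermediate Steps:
$z = -2$ ($z = -3 + 1 = -2$)
$c = 6$ ($c = 4 - -2 = 4 + 2 = 6$)
$C{\left(l \right)} = -25 + 2 l$ ($C{\left(l \right)} = \left(l + \left(-2 - 3\right) 5\right) + l = \left(l - 25\right) + l = \left(-25 + l\right) + l = -25 + 2 l$)
$S = 1$
$C{\left(4 \right)} S c = \left(-25 + 2 \cdot 4\right) 1 \cdot 6 = \left(-25 + 8\right) 1 \cdot 6 = \left(-17\right) 1 \cdot 6 = \left(-17\right) 6 = -102$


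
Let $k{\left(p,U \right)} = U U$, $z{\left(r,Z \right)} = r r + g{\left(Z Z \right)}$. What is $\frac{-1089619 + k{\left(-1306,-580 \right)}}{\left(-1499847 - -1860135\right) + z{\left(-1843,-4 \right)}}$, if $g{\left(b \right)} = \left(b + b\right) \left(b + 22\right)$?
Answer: $- \frac{753219}{3758153} \approx -0.20042$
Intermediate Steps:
$g{\left(b \right)} = 2 b \left(22 + b\right)$
$z{\left(r,Z \right)} = r^{2} + 2 Z^{2} \left(22 + Z^{2}\right)$ ($z{\left(r,Z \right)} = r r + 2 Z Z \left(22 + Z Z\right) = r^{2} + 2 Z^{2} \left(22 + Z^{2}\right)$)
$k{\left(p,U \right)} = U^{2}$
$\frac{-1089619 + k{\left(-1306,-580 \right)}}{\left(-1499847 - -1860135\right) + z{\left(-1843,-4 \right)}} = \frac{-1089619 + \left(-580\right)^{2}}{\left(-1499847 - -1860135\right) + \left(\left(-1843\right)^{2} + 2 \left(-4\right)^{2} \left(22 + \left(-4\right)^{2}\right)\right)} = \frac{-1089619 + 336400}{\left(-1499847 + 1860135\right) + \left(3396649 + 2 \cdot 16 \left(22 + 16\right)\right)} = - \frac{753219}{360288 + \left(3396649 + 2 \cdot 16 \cdot 38\right)} = - \frac{753219}{360288 + \left(3396649 + 1216\right)} = - \frac{753219}{360288 + 3397865} = - \frac{753219}{3758153}$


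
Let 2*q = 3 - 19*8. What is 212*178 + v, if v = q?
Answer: 75323/2 ≈ 37662.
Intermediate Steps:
q = -149/2 (q = (3 - 19*8)/2 = (3 - 152)/2 = (½)*(-149) = -149/2 ≈ -74.500)
v = -149/2 ≈ -74.500
212*178 + v = 212*178 - 149/2 = 37736 - 149/2 = 75323/2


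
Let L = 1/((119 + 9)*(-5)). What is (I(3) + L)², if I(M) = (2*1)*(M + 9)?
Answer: 235898881/409600 ≈ 575.92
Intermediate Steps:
I(M) = 18 + 2*M (I(M) = 2*(9 + M) = 18 + 2*M)
L = -1/640 (L = -⅕/128 = (1/128)*(-⅕) = -1/640 ≈ -0.0015625)
(I(3) + L)² = ((18 + 2*3) - 1/640)² = ((18 + 6) - 1/640)² = (24 - 1/640)² = (15359/640)² = 235898881/409600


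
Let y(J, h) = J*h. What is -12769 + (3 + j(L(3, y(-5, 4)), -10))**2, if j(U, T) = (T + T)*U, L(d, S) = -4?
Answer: -5880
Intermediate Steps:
j(U, T) = 2*T*U (j(U, T) = (2*T)*U = 2*T*U)
-12769 + (3 + j(L(3, y(-5, 4)), -10))**2 = -12769 + (3 + 2*(-10)*(-4))**2 = -12769 + (3 + 80)**2 = -12769 + 83**2 = -12769 + 6889 = -5880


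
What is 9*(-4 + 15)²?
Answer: 1089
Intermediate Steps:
9*(-4 + 15)² = 9*11² = 9*121 = 1089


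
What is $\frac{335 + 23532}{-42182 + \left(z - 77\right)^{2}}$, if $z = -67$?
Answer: $- \frac{23867}{21446} \approx -1.1129$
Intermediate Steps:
$\frac{335 + 23532}{-42182 + \left(z - 77\right)^{2}} = \frac{335 + 23532}{-42182 + \left(-67 - 77\right)^{2}} = \frac{23867}{-42182 + \left(-144\right)^{2}} = \frac{23867}{-42182 + 20736} = \frac{23867}{-21446} = 23867 \left(- \frac{1}{21446}\right) = - \frac{23867}{21446}$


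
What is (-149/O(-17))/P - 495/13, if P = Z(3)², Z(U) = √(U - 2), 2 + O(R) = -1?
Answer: 452/39 ≈ 11.590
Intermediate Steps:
O(R) = -3 (O(R) = -2 - 1 = -3)
Z(U) = √(-2 + U)
P = 1 (P = (√(-2 + 3))² = (√1)² = 1² = 1)
(-149/O(-17))/P - 495/13 = -149/(-3)/1 - 495/13 = -149*(-⅓)*1 - 495*1/13 = (149/3)*1 - 495/13 = 149/3 - 495/13 = 452/39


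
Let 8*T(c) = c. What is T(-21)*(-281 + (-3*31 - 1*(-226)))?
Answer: 777/2 ≈ 388.50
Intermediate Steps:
T(c) = c/8
T(-21)*(-281 + (-3*31 - 1*(-226))) = ((⅛)*(-21))*(-281 + (-3*31 - 1*(-226))) = -21*(-281 + (-93 + 226))/8 = -21*(-281 + 133)/8 = -21/8*(-148) = 777/2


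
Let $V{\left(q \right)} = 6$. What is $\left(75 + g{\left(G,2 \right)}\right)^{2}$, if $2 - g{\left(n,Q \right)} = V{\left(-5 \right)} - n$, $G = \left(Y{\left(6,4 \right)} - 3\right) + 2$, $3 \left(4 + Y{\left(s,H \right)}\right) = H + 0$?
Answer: $\frac{40804}{9} \approx 4533.8$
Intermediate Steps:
$Y{\left(s,H \right)} = -4 + \frac{H}{3}$ ($Y{\left(s,H \right)} = -4 + \frac{H + 0}{3} = -4 + \frac{H}{3}$)
$G = - \frac{11}{3}$ ($G = \left(\left(-4 + \frac{1}{3} \cdot 4\right) - 3\right) + 2 = \left(\left(-4 + \frac{4}{3}\right) - 3\right) + 2 = \left(- \frac{8}{3} - 3\right) + 2 = - \frac{17}{3} + 2 = - \frac{11}{3} \approx -3.6667$)
$g{\left(n,Q \right)} = -4 + n$ ($g{\left(n,Q \right)} = 2 - \left(6 - n\right) = 2 + \left(-6 + n\right) = -4 + n$)
$\left(75 + g{\left(G,2 \right)}\right)^{2} = \left(75 - \frac{23}{3}\right)^{2} = \left(\frac{202}{3}\right)^{2} = \frac{40804}{9}$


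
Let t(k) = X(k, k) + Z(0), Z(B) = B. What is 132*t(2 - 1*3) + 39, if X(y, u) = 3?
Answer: 435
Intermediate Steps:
t(k) = 3 (t(k) = 3 + 0 = 3)
132*t(2 - 1*3) + 39 = 132*3 + 39 = 396 + 39 = 435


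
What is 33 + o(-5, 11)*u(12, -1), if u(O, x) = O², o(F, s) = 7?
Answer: 1041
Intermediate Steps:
33 + o(-5, 11)*u(12, -1) = 33 + 7*12² = 33 + 7*144 = 33 + 1008 = 1041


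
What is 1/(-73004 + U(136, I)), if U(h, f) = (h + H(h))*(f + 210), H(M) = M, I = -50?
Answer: -1/29484 ≈ -3.3917e-5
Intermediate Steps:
U(h, f) = 2*h*(210 + f) (U(h, f) = (h + h)*(f + 210) = (2*h)*(210 + f) = 2*h*(210 + f))
1/(-73004 + U(136, I)) = 1/(-73004 + 2*136*(210 - 50)) = 1/(-73004 + 2*136*160) = 1/(-73004 + 43520) = 1/(-29484) = -1/29484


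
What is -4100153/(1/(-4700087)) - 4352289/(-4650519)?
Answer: 29873501406749203566/1550173 ≈ 1.9271e+13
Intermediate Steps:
-4100153/(1/(-4700087)) - 4352289/(-4650519) = -4100153/(-1/4700087) - 4352289*(-1/4650519) = -4100153*(-4700087) + 1450763/1550173 = 19271075813311 + 1450763/1550173 = 29873501406749203566/1550173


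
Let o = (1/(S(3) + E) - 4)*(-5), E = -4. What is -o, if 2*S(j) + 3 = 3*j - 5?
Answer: -150/7 ≈ -21.429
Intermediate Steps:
S(j) = -4 + 3*j/2 (S(j) = -3/2 + (3*j - 5)/2 = -3/2 + (-5 + 3*j)/2 = -3/2 + (-5/2 + 3*j/2) = -4 + 3*j/2)
o = 150/7 (o = (1/((-4 + (3/2)*3) - 4) - 4)*(-5) = (1/((-4 + 9/2) - 4) - 4)*(-5) = (1/(½ - 4) - 4)*(-5) = (1/(-7/2) - 4)*(-5) = (-2/7 - 4)*(-5) = -30/7*(-5) = 150/7 ≈ 21.429)
-o = -1*150/7 = -150/7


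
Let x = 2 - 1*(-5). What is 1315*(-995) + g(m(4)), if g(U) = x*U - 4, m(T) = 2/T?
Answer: -2616851/2 ≈ -1.3084e+6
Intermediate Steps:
x = 7 (x = 2 + 5 = 7)
g(U) = -4 + 7*U (g(U) = 7*U - 4 = -4 + 7*U)
1315*(-995) + g(m(4)) = 1315*(-995) + (-4 + 7*(2/4)) = -1308425 + (-4 + 7*(2*(1/4))) = -1308425 + (-4 + 7*(1/2)) = -1308425 + (-4 + 7/2) = -1308425 - 1/2 = -2616851/2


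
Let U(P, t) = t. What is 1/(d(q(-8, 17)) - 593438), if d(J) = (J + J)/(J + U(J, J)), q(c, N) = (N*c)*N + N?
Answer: -1/593437 ≈ -1.6851e-6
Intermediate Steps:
q(c, N) = N + c*N² (q(c, N) = c*N² + N = N + c*N²)
d(J) = 1 (d(J) = (J + J)/(J + J) = (2*J)/((2*J)) = (2*J)*(1/(2*J)) = 1)
1/(d(q(-8, 17)) - 593438) = 1/(1 - 593438) = 1/(-593437) = -1/593437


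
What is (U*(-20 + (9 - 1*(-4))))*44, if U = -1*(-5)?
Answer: -1540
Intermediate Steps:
U = 5
(U*(-20 + (9 - 1*(-4))))*44 = (5*(-20 + (9 - 1*(-4))))*44 = (5*(-20 + (9 + 4)))*44 = (5*(-20 + 13))*44 = (5*(-7))*44 = -35*44 = -1540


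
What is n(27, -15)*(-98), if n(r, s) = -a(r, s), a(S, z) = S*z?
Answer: -39690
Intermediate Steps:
n(r, s) = -r*s
n(27, -15)*(-98) = -1*27*(-15)*(-98) = 405*(-98) = -39690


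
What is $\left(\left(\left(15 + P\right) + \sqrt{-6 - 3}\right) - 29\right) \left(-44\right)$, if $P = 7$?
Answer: $308 - 132 i \approx 308.0 - 132.0 i$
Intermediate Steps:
$\left(\left(\left(15 + P\right) + \sqrt{-6 - 3}\right) - 29\right) \left(-44\right) = \left(\left(\left(15 + 7\right) + \sqrt{-6 - 3}\right) - 29\right) \left(-44\right) = \left(\left(22 + \sqrt{-9}\right) - 29\right) \left(-44\right) = \left(\left(22 + 3 i\right) - 29\right) \left(-44\right) = \left(-7 + 3 i\right) \left(-44\right) = 308 - 132 i$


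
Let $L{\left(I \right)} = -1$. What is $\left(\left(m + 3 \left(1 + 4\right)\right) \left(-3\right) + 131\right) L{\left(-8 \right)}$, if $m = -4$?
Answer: $-98$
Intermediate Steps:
$\left(\left(m + 3 \left(1 + 4\right)\right) \left(-3\right) + 131\right) L{\left(-8 \right)} = \left(\left(-4 + 3 \left(1 + 4\right)\right) \left(-3\right) + 131\right) \left(-1\right) = \left(\left(-4 + 3 \cdot 5\right) \left(-3\right) + 131\right) \left(-1\right) = \left(\left(-4 + 15\right) \left(-3\right) + 131\right) \left(-1\right) = \left(11 \left(-3\right) + 131\right) \left(-1\right) = \left(-33 + 131\right) \left(-1\right) = 98 \left(-1\right) = -98$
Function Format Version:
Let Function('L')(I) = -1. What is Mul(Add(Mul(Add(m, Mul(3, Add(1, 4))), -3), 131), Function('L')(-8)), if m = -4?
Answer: -98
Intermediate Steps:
Mul(Add(Mul(Add(m, Mul(3, Add(1, 4))), -3), 131), Function('L')(-8)) = Mul(Add(Mul(Add(-4, Mul(3, Add(1, 4))), -3), 131), -1) = Mul(Add(Mul(Add(-4, Mul(3, 5)), -3), 131), -1) = Mul(Add(Mul(Add(-4, 15), -3), 131), -1) = Mul(Add(Mul(11, -3), 131), -1) = Mul(Add(-33, 131), -1) = Mul(98, -1) = -98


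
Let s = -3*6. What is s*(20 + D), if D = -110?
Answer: 1620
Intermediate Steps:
s = -18
s*(20 + D) = -18*(20 - 110) = -18*(-90) = 1620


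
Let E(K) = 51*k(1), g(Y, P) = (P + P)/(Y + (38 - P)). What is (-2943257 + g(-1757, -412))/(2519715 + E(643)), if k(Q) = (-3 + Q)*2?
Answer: -3846836075/3293000877 ≈ -1.1682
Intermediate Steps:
k(Q) = -6 + 2*Q
g(Y, P) = 2*P/(38 + Y - P) (g(Y, P) = (2*P)/(38 + Y - P) = 2*P/(38 + Y - P))
E(K) = -204 (E(K) = 51*(-6 + 2*1) = 51*(-6 + 2) = 51*(-4) = -204)
(-2943257 + g(-1757, -412))/(2519715 + E(643)) = (-2943257 + 2*(-412)/(38 - 1757 - 1*(-412)))/(2519715 - 204) = (-2943257 + 2*(-412)/(38 - 1757 + 412))/2519511 = (-2943257 + 2*(-412)/(-1307))*(1/2519511) = (-2943257 + 2*(-412)*(-1/1307))*(1/2519511) = (-2943257 + 824/1307)*(1/2519511) = -3846836075/1307*1/2519511 = -3846836075/3293000877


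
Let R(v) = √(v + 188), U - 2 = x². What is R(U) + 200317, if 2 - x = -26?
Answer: 200317 + √974 ≈ 2.0035e+5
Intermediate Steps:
x = 28 (x = 2 - 1*(-26) = 2 + 26 = 28)
U = 786 (U = 2 + 28² = 2 + 784 = 786)
R(v) = √(188 + v)
R(U) + 200317 = √(188 + 786) + 200317 = √974 + 200317 = 200317 + √974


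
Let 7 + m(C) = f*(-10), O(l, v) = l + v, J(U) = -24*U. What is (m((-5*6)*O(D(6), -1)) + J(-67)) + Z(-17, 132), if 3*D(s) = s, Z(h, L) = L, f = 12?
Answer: 1613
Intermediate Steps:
D(s) = s/3
m(C) = -127 (m(C) = -7 + 12*(-10) = -7 - 120 = -127)
(m((-5*6)*O(D(6), -1)) + J(-67)) + Z(-17, 132) = (-127 - 24*(-67)) + 132 = (-127 + 1608) + 132 = 1481 + 132 = 1613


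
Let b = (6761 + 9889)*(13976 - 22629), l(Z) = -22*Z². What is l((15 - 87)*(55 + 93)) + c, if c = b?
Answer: -2642179842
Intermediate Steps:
b = -144072450 (b = 16650*(-8653) = -144072450)
c = -144072450
l((15 - 87)*(55 + 93)) + c = -22*(15 - 87)²*(55 + 93)² - 144072450 = -22*(-72*148)² - 144072450 = -22*(-10656)² - 144072450 = -22*113550336 - 144072450 = -2498107392 - 144072450 = -2642179842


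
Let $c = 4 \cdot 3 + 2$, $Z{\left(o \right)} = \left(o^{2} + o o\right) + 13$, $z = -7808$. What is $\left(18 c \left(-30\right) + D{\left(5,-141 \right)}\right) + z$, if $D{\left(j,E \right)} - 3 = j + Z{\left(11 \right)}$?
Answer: $-15105$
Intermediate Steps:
$Z{\left(o \right)} = 13 + 2 o^{2}$ ($Z{\left(o \right)} = \left(o^{2} + o^{2}\right) + 13 = 2 o^{2} + 13 = 13 + 2 o^{2}$)
$D{\left(j,E \right)} = 258 + j$ ($D{\left(j,E \right)} = 3 + \left(j + \left(13 + 2 \cdot 11^{2}\right)\right) = 3 + \left(j + \left(13 + 2 \cdot 121\right)\right) = 3 + \left(j + \left(13 + 242\right)\right) = 3 + \left(j + 255\right) = 3 + \left(255 + j\right) = 258 + j$)
$c = 14$ ($c = 12 + 2 = 14$)
$\left(18 c \left(-30\right) + D{\left(5,-141 \right)}\right) + z = \left(18 \cdot 14 \left(-30\right) + \left(258 + 5\right)\right) - 7808 = \left(252 \left(-30\right) + 263\right) - 7808 = \left(-7560 + 263\right) - 7808 = -7297 - 7808 = -15105$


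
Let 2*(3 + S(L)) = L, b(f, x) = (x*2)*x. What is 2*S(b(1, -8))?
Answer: 122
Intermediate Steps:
b(f, x) = 2*x**2 (b(f, x) = (2*x)*x = 2*x**2)
S(L) = -3 + L/2
2*S(b(1, -8)) = 2*(-3 + (2*(-8)**2)/2) = 2*(-3 + (2*64)/2) = 2*(-3 + (1/2)*128) = 2*(-3 + 64) = 2*61 = 122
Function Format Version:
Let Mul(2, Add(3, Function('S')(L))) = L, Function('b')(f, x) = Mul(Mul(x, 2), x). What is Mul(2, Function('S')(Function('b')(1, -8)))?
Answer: 122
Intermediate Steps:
Function('b')(f, x) = Mul(2, Pow(x, 2)) (Function('b')(f, x) = Mul(Mul(2, x), x) = Mul(2, Pow(x, 2)))
Function('S')(L) = Add(-3, Mul(Rational(1, 2), L))
Mul(2, Function('S')(Function('b')(1, -8))) = Mul(2, Add(-3, Mul(Rational(1, 2), Mul(2, Pow(-8, 2))))) = Mul(2, Add(-3, Mul(Rational(1, 2), Mul(2, 64)))) = Mul(2, Add(-3, Mul(Rational(1, 2), 128))) = Mul(2, Add(-3, 64)) = Mul(2, 61) = 122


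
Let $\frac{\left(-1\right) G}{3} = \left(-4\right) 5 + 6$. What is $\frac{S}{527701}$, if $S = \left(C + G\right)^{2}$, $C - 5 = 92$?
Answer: $\frac{19321}{527701} \approx 0.036614$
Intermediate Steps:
$C = 97$ ($C = 5 + 92 = 97$)
$G = 42$ ($G = - 3 \left(\left(-4\right) 5 + 6\right) = - 3 \left(-20 + 6\right) = \left(-3\right) \left(-14\right) = 42$)
$S = 19321$ ($S = \left(97 + 42\right)^{2} = 139^{2} = 19321$)
$\frac{S}{527701} = \frac{19321}{527701}$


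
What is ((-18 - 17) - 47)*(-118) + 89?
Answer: 9765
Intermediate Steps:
((-18 - 17) - 47)*(-118) + 89 = (-35 - 47)*(-118) + 89 = -82*(-118) + 89 = 9676 + 89 = 9765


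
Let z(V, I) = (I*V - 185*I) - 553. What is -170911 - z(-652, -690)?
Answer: -747888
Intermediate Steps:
z(V, I) = -553 - 185*I + I*V (z(V, I) = (-185*I + I*V) - 553 = -553 - 185*I + I*V)
-170911 - z(-652, -690) = -170911 - (-553 - 185*(-690) - 690*(-652)) = -170911 - (-553 + 127650 + 449880) = -170911 - 1*576977 = -170911 - 576977 = -747888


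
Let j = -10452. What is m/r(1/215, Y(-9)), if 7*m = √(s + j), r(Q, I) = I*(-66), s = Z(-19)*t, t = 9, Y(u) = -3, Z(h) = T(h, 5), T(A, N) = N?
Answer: I*√10407/1386 ≈ 0.073604*I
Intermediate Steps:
Z(h) = 5
s = 45 (s = 5*9 = 45)
r(Q, I) = -66*I
m = I*√10407/7 (m = √(45 - 10452)/7 = √(-10407)/7 = (I*√10407)/7 = I*√10407/7 ≈ 14.574*I)
m/r(1/215, Y(-9)) = (I*√10407/7)/((-66*(-3))) = (I*√10407/7)/198 = (I*√10407/7)*(1/198) = I*√10407/1386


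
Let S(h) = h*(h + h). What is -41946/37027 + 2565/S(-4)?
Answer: 93631983/1184864 ≈ 79.023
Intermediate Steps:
S(h) = 2*h² (S(h) = h*(2*h) = 2*h²)
-41946/37027 + 2565/S(-4) = -41946/37027 + 2565/((2*(-4)²)) = -41946*1/37027 + 2565/((2*16)) = -41946/37027 + 2565/32 = 93631983/1184864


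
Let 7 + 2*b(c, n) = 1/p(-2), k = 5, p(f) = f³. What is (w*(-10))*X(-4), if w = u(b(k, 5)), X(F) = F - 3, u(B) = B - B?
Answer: 0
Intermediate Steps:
b(c, n) = -57/16 (b(c, n) = -7/2 + 1/(2*((-2)³)) = -7/2 + (½)/(-8) = -7/2 + (½)*(-⅛) = -7/2 - 1/16 = -57/16)
u(B) = 0
X(F) = -3 + F
w = 0
(w*(-10))*X(-4) = (0*(-10))*(-3 - 4) = 0*(-7) = 0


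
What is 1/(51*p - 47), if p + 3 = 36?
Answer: 1/1636 ≈ 0.00061125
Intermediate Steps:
p = 33 (p = -3 + 36 = 33)
1/(51*p - 47) = 1/(51*33 - 47) = 1/(1683 - 47) = 1/1636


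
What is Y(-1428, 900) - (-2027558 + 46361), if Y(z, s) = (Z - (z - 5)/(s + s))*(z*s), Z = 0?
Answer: 958035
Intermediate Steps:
Y(z, s) = -z*(-5 + z)/2 (Y(z, s) = (0 - (z - 5)/(s + s))*(z*s) = (0 - (-5 + z)/(2*s))*(s*z) = (-(-5 + z)/(2*s))*(s*z) = -z*(-5 + z)/2)
Y(-1428, 900) - (-2027558 + 46361) = (½)*(-1428)*(5 - 1*(-1428)) - (-2027558 + 46361) = (½)*(-1428)*(5 + 1428) - 1*(-1981197) = (½)*(-1428)*1433 + 1981197 = -1023162 + 1981197 = 958035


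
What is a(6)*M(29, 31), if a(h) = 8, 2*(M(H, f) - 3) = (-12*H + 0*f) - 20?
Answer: -1448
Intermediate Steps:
M(H, f) = -7 - 6*H (M(H, f) = 3 + ((-12*H + 0*f) - 20)/2 = 3 + ((-12*H + 0) - 20)/2 = 3 + (-12*H - 20)/2 = 3 + (-20 - 12*H)/2 = 3 + (-10 - 6*H) = -7 - 6*H)
a(6)*M(29, 31) = 8*(-7 - 6*29) = 8*(-7 - 174) = 8*(-181) = -1448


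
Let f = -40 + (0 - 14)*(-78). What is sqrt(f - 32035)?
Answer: I*sqrt(30983) ≈ 176.02*I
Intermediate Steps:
f = 1052 (f = -40 - 14*(-78) = -40 + 1092 = 1052)
sqrt(f - 32035) = sqrt(1052 - 32035) = sqrt(-30983) = I*sqrt(30983)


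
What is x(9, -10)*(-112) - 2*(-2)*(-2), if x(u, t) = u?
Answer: -1016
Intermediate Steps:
x(9, -10)*(-112) - 2*(-2)*(-2) = 9*(-112) - 2*(-2)*(-2) = -1008 + 4*(-2) = -1008 - 8 = -1016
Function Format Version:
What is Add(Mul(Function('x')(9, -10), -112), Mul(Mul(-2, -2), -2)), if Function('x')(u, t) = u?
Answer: -1016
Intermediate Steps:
Add(Mul(Function('x')(9, -10), -112), Mul(Mul(-2, -2), -2)) = Add(Mul(9, -112), Mul(Mul(-2, -2), -2)) = Add(-1008, Mul(4, -2)) = Add(-1008, -8) = -1016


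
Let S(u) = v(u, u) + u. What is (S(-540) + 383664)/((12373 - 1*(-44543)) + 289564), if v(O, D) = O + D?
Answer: 95511/86620 ≈ 1.1026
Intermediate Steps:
v(O, D) = D + O
S(u) = 3*u (S(u) = (u + u) + u = 2*u + u = 3*u)
(S(-540) + 383664)/((12373 - 1*(-44543)) + 289564) = (3*(-540) + 383664)/((12373 - 1*(-44543)) + 289564) = (-1620 + 383664)/((12373 + 44543) + 289564) = 382044/(56916 + 289564) = 382044/346480 = 382044*(1/346480) = 95511/86620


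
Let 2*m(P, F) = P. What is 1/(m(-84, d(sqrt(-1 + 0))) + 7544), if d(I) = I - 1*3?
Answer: 1/7502 ≈ 0.00013330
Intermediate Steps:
d(I) = -3 + I (d(I) = I - 3 = -3 + I)
m(P, F) = P/2
1/(m(-84, d(sqrt(-1 + 0))) + 7544) = 1/((1/2)*(-84) + 7544) = 1/(-42 + 7544) = 1/7502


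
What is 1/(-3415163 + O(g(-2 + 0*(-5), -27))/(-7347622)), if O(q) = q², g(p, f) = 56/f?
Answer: -2678208219/9146517615826265 ≈ -2.9281e-7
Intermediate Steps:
1/(-3415163 + O(g(-2 + 0*(-5), -27))/(-7347622)) = 1/(-3415163 + (56/(-27))²/(-7347622)) = 1/(-3415163 + (56*(-1/27))²*(-1/7347622)) = 1/(-3415163 + (-56/27)²*(-1/7347622)) = 1/(-3415163 + (3136/729)*(-1/7347622)) = 1/(-3415163 - 1568/2678208219) = 1/(-9146517615826265/2678208219) = -2678208219/9146517615826265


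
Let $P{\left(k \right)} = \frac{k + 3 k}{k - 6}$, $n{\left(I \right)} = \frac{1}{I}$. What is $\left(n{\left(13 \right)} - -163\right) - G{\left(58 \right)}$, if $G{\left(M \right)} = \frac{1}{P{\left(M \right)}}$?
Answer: $\frac{122791}{754} \approx 162.85$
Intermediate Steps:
$P{\left(k \right)} = \frac{4 k}{-6 + k}$
$G{\left(M \right)} = \frac{-6 + M}{4 M}$ ($G{\left(M \right)} = \frac{1}{4 M \frac{1}{-6 + M}} = \frac{-6 + M}{4 M}$)
$\left(n{\left(13 \right)} - -163\right) - G{\left(58 \right)} = \left(\frac{1}{13} - -163\right) - \frac{-6 + 58}{4 \cdot 58} = \left(\frac{1}{13} + 163\right) - \frac{1}{4} \cdot \frac{1}{58} \cdot 52 = \frac{2120}{13} - \frac{13}{58} = \frac{122791}{754}$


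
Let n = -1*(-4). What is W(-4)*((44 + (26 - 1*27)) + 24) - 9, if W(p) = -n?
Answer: -277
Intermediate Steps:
n = 4
W(p) = -4 (W(p) = -1*4 = -4)
W(-4)*((44 + (26 - 1*27)) + 24) - 9 = -4*((44 + (26 - 1*27)) + 24) - 9 = -4*((44 + (26 - 27)) + 24) - 9 = -4*((44 - 1) + 24) - 9 = -4*(43 + 24) - 9 = -4*67 - 9 = -268 - 9 = -277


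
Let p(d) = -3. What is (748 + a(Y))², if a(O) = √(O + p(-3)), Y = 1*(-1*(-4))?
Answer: 561001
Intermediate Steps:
Y = 4 (Y = 1*4 = 4)
a(O) = √(-3 + O) (a(O) = √(O - 3) = √(-3 + O))
(748 + a(Y))² = (748 + √(-3 + 4))² = (748 + √1)² = (748 + 1)² = 749² = 561001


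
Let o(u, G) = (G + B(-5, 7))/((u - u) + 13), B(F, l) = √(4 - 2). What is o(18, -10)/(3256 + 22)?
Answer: -5/21307 + √2/42614 ≈ -0.00020148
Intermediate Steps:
B(F, l) = √2
o(u, G) = G/13 + √2/13 (o(u, G) = (G + √2)/((u - u) + 13) = (G + √2)/(0 + 13) = (G + √2)/13 = (G + √2)*(1/13) = G/13 + √2/13)
o(18, -10)/(3256 + 22) = ((1/13)*(-10) + √2/13)/(3256 + 22) = (-10/13 + √2/13)/3278 = (-10/13 + √2/13)*(1/3278) = -5/21307 + √2/42614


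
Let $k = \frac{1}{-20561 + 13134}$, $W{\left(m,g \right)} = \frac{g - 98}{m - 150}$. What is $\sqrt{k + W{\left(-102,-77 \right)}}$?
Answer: $\frac{\sqrt{1378740853}}{44562} \approx 0.83325$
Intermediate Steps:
$W{\left(m,g \right)} = \frac{-98 + g}{-150 + m}$
$k = - \frac{1}{7427}$ ($k = \frac{1}{-7427} = - \frac{1}{7427} \approx -0.00013464$)
$\sqrt{k + W{\left(-102,-77 \right)}} = \sqrt{- \frac{1}{7427} + \frac{-98 - 77}{-150 - 102}} = \sqrt{- \frac{1}{7427} + \frac{1}{-252} \left(-175\right)} = \sqrt{- \frac{1}{7427} - - \frac{25}{36}} = \sqrt{- \frac{1}{7427} + \frac{25}{36}} = \sqrt{\frac{185639}{267372}} = \frac{\sqrt{1378740853}}{44562}$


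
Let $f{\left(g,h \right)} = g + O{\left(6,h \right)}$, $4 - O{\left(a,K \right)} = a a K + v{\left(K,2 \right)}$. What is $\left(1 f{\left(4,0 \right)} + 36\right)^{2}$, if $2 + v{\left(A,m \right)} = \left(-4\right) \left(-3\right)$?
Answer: $1156$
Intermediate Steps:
$v{\left(A,m \right)} = 10$ ($v{\left(A,m \right)} = -2 - -12 = -2 + 12 = 10$)
$O{\left(a,K \right)} = -6 - K a^{2}$ ($O{\left(a,K \right)} = 4 - \left(a a K + 10\right) = 4 - \left(a^{2} K + 10\right) = 4 - \left(K a^{2} + 10\right) = 4 - \left(10 + K a^{2}\right) = -6 - K a^{2}$)
$f{\left(g,h \right)} = -6 + g - 36 h$ ($f{\left(g,h \right)} = g - \left(6 + h 6^{2}\right) = g - \left(6 + h 36\right) = g - \left(6 + 36 h\right) = -6 + g - 36 h$)
$\left(1 f{\left(4,0 \right)} + 36\right)^{2} = \left(1 \left(-6 + 4 - 0\right) + 36\right)^{2} = \left(1 \left(-6 + 4 + 0\right) + 36\right)^{2} = \left(1 \left(-2\right) + 36\right)^{2} = \left(-2 + 36\right)^{2} = 34^{2} = 1156$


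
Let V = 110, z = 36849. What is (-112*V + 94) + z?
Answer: 24623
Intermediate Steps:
(-112*V + 94) + z = (-112*110 + 94) + 36849 = (-12320 + 94) + 36849 = -12226 + 36849 = 24623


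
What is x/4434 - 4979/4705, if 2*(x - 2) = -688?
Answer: -3947666/3476995 ≈ -1.1354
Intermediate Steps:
x = -342 (x = 2 + (1/2)*(-688) = 2 - 344 = -342)
x/4434 - 4979/4705 = -342/4434 - 4979/4705 = -342*1/4434 - 4979*1/4705 = -57/739 - 4979/4705 = -3947666/3476995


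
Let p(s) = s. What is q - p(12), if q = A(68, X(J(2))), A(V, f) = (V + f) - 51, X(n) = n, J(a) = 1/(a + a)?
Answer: 21/4 ≈ 5.2500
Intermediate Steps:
J(a) = 1/(2*a)
A(V, f) = -51 + V + f
q = 69/4 (q = -51 + 68 + (½)/2 = -51 + 68 + (½)*(½) = -51 + 68 + ¼ = 69/4 ≈ 17.250)
q - p(12) = 69/4 - 1*12 = 69/4 - 12 = 21/4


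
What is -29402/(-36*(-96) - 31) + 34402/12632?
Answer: -126789607/21632300 ≈ -5.8611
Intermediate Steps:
-29402/(-36*(-96) - 31) + 34402/12632 = -29402/(3456 - 31) + 34402*(1/12632) = -29402/3425 + 17201/6316 = -126789607/21632300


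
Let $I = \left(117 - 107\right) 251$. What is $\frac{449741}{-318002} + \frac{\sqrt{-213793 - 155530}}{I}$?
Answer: $- \frac{449741}{318002} + \frac{i \sqrt{369323}}{2510} \approx -1.4143 + 0.24212 i$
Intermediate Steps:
$I = 2510$ ($I = 10 \cdot 251 = 2510$)
$\frac{449741}{-318002} + \frac{\sqrt{-213793 - 155530}}{I} = \frac{449741}{-318002} + \frac{\sqrt{-213793 - 155530}}{2510} = 449741 \left(- \frac{1}{318002}\right) + \sqrt{-369323} \cdot \frac{1}{2510} = - \frac{449741}{318002} + i \sqrt{369323} \cdot \frac{1}{2510} = - \frac{449741}{318002} + \frac{i \sqrt{369323}}{2510}$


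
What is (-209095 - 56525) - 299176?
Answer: -564796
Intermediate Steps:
(-209095 - 56525) - 299176 = -265620 - 299176 = -564796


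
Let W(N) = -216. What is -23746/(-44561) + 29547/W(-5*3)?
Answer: -145723859/1069464 ≈ -136.26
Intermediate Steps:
-23746/(-44561) + 29547/W(-5*3) = -23746/(-44561) + 29547/(-216) = -23746*(-1/44561) + 29547*(-1/216) = 23746/44561 - 3283/24 = -145723859/1069464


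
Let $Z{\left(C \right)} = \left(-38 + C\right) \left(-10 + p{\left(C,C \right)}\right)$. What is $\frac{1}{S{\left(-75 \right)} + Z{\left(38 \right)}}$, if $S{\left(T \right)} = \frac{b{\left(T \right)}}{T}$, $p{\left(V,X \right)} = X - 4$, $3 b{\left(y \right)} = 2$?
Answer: $- \frac{225}{2} \approx -112.5$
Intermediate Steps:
$b{\left(y \right)} = \frac{2}{3}$ ($b{\left(y \right)} = \frac{1}{3} \cdot 2 = \frac{2}{3}$)
$p{\left(V,X \right)} = -4 + X$ ($p{\left(V,X \right)} = X - 4 = -4 + X$)
$S{\left(T \right)} = \frac{2}{3 T}$
$Z{\left(C \right)} = \left(-38 + C\right) \left(-14 + C\right)$ ($Z{\left(C \right)} = \left(-38 + C\right) \left(-10 + \left(-4 + C\right)\right) = \left(-38 + C\right) \left(-14 + C\right)$)
$\frac{1}{S{\left(-75 \right)} + Z{\left(38 \right)}} = \frac{1}{\frac{2}{3 \left(-75\right)} + \left(532 + 38^{2} - 1976\right)} = \frac{1}{\frac{2}{3} \left(- \frac{1}{75}\right) + \left(532 + 1444 - 1976\right)} = \frac{1}{- \frac{2}{225} + 0} = \frac{1}{- \frac{2}{225}} = - \frac{225}{2}$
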